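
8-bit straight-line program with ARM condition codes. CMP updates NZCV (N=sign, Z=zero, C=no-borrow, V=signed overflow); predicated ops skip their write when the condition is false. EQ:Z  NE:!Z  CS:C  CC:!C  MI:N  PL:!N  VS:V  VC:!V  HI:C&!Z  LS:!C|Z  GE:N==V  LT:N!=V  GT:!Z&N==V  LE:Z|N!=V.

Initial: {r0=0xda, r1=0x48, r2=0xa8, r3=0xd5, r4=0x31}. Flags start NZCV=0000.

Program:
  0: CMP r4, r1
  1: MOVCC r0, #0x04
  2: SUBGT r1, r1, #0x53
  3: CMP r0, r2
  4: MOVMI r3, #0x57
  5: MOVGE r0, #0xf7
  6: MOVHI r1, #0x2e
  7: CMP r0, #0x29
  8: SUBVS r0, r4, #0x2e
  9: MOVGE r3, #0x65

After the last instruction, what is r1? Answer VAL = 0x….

0: ✓ CMP  NZCV=1000
1: ✓ MOVCC  r0←0x04
2: · SUBGT
3: ✓ CMP  NZCV=0000
4: · MOVMI
5: ✓ MOVGE  r0←0xf7
6: · MOVHI
7: ✓ CMP  NZCV=1010
8: · SUBVS
9: · MOVGE

VAL = 0x48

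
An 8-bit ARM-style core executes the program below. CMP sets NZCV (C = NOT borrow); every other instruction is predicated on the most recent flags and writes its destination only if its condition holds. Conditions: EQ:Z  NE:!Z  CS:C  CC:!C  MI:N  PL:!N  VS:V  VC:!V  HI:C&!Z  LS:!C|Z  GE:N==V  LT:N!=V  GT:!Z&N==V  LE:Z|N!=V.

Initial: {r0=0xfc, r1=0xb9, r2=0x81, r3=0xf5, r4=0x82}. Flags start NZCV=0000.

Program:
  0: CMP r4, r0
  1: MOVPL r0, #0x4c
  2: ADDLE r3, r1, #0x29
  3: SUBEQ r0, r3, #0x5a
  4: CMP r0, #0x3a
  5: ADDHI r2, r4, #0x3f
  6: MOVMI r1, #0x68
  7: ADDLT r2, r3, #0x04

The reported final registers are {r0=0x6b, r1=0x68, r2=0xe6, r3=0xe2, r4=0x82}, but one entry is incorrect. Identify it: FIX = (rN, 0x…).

0: ✓ CMP  NZCV=1000
1: · MOVPL
2: ✓ ADDLE  r3←0xe2
3: · SUBEQ
4: ✓ CMP  NZCV=1010
5: ✓ ADDHI  r2←0xc1
6: ✓ MOVMI  r1←0x68
7: ✓ ADDLT  r2←0xe6

FIX = (r0, 0xfc)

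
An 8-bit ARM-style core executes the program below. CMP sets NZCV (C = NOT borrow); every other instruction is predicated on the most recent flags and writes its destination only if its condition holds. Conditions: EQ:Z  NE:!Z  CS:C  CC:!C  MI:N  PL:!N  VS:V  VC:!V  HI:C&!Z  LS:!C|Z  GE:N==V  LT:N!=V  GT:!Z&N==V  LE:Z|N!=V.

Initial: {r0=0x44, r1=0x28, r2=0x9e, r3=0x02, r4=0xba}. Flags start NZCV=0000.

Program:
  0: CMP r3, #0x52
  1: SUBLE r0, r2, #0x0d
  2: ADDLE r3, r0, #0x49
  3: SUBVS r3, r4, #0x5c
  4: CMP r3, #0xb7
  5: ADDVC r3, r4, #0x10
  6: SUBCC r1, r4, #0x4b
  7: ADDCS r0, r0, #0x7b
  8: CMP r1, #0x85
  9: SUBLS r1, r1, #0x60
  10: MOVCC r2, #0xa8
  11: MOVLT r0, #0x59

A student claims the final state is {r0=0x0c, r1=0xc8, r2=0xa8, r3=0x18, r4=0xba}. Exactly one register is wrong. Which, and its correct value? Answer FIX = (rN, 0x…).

[0] flags=1000 → (cmp)
[1] flags=1000 LE?T → r0=0x91
[2] flags=1000 LE?T → r3=0xda
[3] flags=1000 VS?F → skip
[4] flags=0010 → (cmp)
[5] flags=0010 VC?T → r3=0xca
[6] flags=0010 CC?F → skip
[7] flags=0010 CS?T → r0=0x0c
[8] flags=1001 → (cmp)
[9] flags=1001 LS?T → r1=0xc8
[10] flags=1001 CC?T → r2=0xa8
[11] flags=1001 LT?F → skip

FIX = (r3, 0xca)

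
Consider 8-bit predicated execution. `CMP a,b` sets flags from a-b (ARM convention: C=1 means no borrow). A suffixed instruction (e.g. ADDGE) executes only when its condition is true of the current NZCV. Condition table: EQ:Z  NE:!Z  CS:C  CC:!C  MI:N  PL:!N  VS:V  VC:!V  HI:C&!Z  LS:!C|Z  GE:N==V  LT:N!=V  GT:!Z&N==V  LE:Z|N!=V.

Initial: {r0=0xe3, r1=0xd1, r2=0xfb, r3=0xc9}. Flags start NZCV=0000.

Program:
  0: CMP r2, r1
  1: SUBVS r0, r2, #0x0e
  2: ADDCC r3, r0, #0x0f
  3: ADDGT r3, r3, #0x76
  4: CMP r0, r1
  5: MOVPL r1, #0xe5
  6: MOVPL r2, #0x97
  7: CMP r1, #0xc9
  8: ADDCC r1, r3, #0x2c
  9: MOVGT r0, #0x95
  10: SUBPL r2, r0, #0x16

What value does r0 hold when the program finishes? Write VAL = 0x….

VAL = 0x95

0: ✓ CMP  NZCV=0010
1: · SUBVS
2: · ADDCC
3: ✓ ADDGT  r3←0x3f
4: ✓ CMP  NZCV=0010
5: ✓ MOVPL  r1←0xe5
6: ✓ MOVPL  r2←0x97
7: ✓ CMP  NZCV=0010
8: · ADDCC
9: ✓ MOVGT  r0←0x95
10: ✓ SUBPL  r2←0x7f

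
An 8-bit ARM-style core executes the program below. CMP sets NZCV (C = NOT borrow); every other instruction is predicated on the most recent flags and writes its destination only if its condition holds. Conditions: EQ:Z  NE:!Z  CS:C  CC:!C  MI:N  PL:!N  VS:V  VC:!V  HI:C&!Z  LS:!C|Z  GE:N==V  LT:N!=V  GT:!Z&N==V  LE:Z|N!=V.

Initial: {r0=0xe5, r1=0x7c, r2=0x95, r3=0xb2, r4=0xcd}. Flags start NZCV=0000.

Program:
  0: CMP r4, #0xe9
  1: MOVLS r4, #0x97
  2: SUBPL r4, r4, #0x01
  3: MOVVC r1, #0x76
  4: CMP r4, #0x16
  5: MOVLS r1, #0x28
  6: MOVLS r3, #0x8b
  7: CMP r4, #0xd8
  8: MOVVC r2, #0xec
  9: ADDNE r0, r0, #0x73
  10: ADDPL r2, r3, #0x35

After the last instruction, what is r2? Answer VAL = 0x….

VAL = 0xec

0: ✓ CMP  NZCV=1000
1: ✓ MOVLS  r4←0x97
2: · SUBPL
3: ✓ MOVVC  r1←0x76
4: ✓ CMP  NZCV=1010
5: · MOVLS
6: · MOVLS
7: ✓ CMP  NZCV=1000
8: ✓ MOVVC  r2←0xec
9: ✓ ADDNE  r0←0x58
10: · ADDPL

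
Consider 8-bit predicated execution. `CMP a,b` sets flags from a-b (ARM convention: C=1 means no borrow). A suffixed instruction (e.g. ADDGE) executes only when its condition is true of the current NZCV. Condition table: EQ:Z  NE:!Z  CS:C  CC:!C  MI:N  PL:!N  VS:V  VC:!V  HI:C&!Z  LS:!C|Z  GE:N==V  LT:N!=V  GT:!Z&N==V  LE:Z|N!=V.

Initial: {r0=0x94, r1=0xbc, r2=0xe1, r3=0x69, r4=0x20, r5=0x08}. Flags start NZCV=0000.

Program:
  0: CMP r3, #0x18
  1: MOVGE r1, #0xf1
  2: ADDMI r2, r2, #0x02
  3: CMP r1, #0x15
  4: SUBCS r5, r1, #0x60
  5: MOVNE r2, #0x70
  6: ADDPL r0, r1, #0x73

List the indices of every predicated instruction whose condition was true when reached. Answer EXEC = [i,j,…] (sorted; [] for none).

EXEC = [1,4,5]

[0] flags=0010 → (cmp)
[1] flags=0010 GE?T → r1=0xf1
[2] flags=0010 MI?F → skip
[3] flags=1010 → (cmp)
[4] flags=1010 CS?T → r5=0x91
[5] flags=1010 NE?T → r2=0x70
[6] flags=1010 PL?F → skip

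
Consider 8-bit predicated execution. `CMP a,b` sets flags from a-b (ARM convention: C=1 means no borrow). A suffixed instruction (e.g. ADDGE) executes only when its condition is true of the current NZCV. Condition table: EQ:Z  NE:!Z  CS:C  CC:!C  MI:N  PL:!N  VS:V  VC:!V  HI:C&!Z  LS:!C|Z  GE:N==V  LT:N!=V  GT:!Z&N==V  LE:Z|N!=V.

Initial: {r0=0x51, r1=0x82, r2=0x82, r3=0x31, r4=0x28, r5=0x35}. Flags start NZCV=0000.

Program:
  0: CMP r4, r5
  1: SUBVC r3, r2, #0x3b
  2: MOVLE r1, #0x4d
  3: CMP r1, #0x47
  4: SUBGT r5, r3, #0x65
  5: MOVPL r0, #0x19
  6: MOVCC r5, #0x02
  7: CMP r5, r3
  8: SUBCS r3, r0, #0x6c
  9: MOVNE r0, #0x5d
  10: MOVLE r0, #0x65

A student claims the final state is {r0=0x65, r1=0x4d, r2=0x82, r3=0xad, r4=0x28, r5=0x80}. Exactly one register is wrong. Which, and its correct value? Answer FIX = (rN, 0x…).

[0] flags=1000 → (cmp)
[1] flags=1000 VC?T → r3=0x47
[2] flags=1000 LE?T → r1=0x4d
[3] flags=0010 → (cmp)
[4] flags=0010 GT?T → r5=0xe2
[5] flags=0010 PL?T → r0=0x19
[6] flags=0010 CC?F → skip
[7] flags=1010 → (cmp)
[8] flags=1010 CS?T → r3=0xad
[9] flags=1010 NE?T → r0=0x5d
[10] flags=1010 LE?T → r0=0x65

FIX = (r5, 0xe2)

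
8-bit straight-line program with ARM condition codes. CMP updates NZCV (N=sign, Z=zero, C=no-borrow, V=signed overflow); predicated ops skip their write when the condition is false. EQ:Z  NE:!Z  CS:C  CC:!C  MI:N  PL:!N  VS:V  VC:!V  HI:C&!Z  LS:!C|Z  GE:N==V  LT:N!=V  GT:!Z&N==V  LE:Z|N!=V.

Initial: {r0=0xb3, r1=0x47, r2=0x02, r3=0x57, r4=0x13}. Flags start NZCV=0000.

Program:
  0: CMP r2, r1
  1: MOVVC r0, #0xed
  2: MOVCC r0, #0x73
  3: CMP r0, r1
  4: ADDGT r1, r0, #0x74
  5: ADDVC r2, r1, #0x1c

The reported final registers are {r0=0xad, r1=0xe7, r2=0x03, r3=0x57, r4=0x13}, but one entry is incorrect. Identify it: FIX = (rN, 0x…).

FIX = (r0, 0x73)

[0] flags=1000 → (cmp)
[1] flags=1000 VC?T → r0=0xed
[2] flags=1000 CC?T → r0=0x73
[3] flags=0010 → (cmp)
[4] flags=0010 GT?T → r1=0xe7
[5] flags=0010 VC?T → r2=0x03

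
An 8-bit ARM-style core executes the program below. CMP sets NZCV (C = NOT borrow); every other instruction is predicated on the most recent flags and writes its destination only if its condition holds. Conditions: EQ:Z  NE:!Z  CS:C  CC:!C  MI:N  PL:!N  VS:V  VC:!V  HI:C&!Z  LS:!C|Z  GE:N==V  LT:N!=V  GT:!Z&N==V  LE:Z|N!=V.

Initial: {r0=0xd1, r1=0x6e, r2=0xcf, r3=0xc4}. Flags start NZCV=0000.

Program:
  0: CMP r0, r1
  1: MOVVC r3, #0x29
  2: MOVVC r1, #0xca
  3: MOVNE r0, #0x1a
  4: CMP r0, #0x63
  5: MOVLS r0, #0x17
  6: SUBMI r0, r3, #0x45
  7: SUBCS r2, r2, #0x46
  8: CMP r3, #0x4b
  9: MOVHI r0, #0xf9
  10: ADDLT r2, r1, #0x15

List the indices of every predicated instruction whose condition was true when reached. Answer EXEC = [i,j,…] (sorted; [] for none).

EXEC = [3,5,6,9,10]

[0] flags=0011 → (cmp)
[1] flags=0011 VC?F → skip
[2] flags=0011 VC?F → skip
[3] flags=0011 NE?T → r0=0x1a
[4] flags=1000 → (cmp)
[5] flags=1000 LS?T → r0=0x17
[6] flags=1000 MI?T → r0=0x7f
[7] flags=1000 CS?F → skip
[8] flags=0011 → (cmp)
[9] flags=0011 HI?T → r0=0xf9
[10] flags=0011 LT?T → r2=0x83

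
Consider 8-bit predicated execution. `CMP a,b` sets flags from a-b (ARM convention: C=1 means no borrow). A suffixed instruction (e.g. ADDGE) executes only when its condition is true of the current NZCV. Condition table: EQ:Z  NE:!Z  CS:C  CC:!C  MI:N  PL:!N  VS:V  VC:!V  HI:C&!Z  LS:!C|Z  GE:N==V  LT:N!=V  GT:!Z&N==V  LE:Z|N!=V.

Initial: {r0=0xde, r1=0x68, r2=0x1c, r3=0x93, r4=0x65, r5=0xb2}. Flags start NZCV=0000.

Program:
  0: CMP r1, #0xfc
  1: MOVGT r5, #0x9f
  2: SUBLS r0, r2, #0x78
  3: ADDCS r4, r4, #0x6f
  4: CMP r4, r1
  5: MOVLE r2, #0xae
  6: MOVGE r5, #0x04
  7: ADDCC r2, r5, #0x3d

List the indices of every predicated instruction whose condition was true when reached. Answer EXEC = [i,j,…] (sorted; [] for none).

[0] flags=0000 → (cmp)
[1] flags=0000 GT?T → r5=0x9f
[2] flags=0000 LS?T → r0=0xa4
[3] flags=0000 CS?F → skip
[4] flags=1000 → (cmp)
[5] flags=1000 LE?T → r2=0xae
[6] flags=1000 GE?F → skip
[7] flags=1000 CC?T → r2=0xdc

EXEC = [1,2,5,7]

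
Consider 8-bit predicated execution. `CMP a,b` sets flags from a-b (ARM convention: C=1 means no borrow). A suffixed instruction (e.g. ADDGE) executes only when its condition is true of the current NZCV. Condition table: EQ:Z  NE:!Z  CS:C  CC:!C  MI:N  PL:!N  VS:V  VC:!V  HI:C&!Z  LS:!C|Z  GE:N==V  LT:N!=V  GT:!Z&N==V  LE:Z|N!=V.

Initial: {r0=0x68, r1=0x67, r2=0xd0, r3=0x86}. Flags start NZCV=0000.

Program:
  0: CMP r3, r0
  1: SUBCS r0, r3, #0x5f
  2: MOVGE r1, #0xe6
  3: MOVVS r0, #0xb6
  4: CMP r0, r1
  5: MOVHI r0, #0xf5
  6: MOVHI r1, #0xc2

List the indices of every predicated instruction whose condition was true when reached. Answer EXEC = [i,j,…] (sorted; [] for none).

0: ✓ CMP  NZCV=0011
1: ✓ SUBCS  r0←0x27
2: · MOVGE
3: ✓ MOVVS  r0←0xb6
4: ✓ CMP  NZCV=0011
5: ✓ MOVHI  r0←0xf5
6: ✓ MOVHI  r1←0xc2

EXEC = [1,3,5,6]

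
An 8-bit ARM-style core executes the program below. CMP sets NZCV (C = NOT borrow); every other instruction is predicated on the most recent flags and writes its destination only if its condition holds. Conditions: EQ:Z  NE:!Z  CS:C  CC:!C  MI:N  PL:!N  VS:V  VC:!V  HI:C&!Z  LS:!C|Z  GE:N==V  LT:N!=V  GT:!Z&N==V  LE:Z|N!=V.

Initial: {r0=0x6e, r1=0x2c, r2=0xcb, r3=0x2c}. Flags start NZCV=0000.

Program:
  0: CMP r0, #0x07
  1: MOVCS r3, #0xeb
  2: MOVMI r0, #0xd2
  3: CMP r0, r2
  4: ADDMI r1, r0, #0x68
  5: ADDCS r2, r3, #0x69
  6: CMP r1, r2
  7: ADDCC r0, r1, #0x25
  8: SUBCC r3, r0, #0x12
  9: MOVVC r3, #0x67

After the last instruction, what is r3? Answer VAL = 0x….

VAL = 0x67

0: ✓ CMP  NZCV=0010
1: ✓ MOVCS  r3←0xeb
2: · MOVMI
3: ✓ CMP  NZCV=1001
4: ✓ ADDMI  r1←0xd6
5: · ADDCS
6: ✓ CMP  NZCV=0010
7: · ADDCC
8: · SUBCC
9: ✓ MOVVC  r3←0x67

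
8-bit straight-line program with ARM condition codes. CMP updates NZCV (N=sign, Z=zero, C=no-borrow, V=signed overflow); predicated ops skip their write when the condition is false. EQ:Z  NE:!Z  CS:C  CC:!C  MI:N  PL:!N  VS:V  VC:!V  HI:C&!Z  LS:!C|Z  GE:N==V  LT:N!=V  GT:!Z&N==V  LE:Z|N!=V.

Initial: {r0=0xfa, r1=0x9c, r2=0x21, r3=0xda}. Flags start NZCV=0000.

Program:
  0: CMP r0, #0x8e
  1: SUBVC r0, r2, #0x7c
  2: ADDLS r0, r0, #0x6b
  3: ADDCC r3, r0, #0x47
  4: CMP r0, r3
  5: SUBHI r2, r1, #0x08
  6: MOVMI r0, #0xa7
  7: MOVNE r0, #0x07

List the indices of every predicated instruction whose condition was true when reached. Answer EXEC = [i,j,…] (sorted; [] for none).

0: ✓ CMP  NZCV=0010
1: ✓ SUBVC  r0←0xa5
2: · ADDLS
3: · ADDCC
4: ✓ CMP  NZCV=1000
5: · SUBHI
6: ✓ MOVMI  r0←0xa7
7: ✓ MOVNE  r0←0x07

EXEC = [1,6,7]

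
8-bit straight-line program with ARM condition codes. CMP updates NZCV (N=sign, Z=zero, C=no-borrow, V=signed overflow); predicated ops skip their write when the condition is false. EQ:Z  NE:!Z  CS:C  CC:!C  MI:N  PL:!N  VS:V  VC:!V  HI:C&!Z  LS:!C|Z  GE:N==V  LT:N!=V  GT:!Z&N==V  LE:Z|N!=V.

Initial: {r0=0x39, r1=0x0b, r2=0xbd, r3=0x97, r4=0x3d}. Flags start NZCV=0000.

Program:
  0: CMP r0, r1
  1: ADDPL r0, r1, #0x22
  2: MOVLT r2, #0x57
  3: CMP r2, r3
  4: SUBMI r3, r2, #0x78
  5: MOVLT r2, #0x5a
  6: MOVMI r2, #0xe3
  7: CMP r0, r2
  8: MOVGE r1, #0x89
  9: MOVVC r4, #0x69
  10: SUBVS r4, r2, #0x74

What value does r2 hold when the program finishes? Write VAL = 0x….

0: ✓ CMP  NZCV=0010
1: ✓ ADDPL  r0←0x2d
2: · MOVLT
3: ✓ CMP  NZCV=0010
4: · SUBMI
5: · MOVLT
6: · MOVMI
7: ✓ CMP  NZCV=0000
8: ✓ MOVGE  r1←0x89
9: ✓ MOVVC  r4←0x69
10: · SUBVS

VAL = 0xbd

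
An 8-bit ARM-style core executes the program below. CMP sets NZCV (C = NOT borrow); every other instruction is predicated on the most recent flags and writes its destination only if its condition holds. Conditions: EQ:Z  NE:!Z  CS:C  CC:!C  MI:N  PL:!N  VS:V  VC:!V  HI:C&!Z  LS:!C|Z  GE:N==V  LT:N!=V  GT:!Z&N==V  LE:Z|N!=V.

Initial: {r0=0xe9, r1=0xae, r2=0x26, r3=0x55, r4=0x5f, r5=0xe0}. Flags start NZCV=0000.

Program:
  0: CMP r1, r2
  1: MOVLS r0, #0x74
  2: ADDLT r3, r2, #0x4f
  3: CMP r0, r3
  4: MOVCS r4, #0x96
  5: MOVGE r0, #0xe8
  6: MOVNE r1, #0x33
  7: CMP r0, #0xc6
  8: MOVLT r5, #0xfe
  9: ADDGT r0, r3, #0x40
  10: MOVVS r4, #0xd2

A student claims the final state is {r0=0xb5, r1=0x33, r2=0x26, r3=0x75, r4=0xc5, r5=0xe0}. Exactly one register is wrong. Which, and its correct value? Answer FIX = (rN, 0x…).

0: ✓ CMP  NZCV=1010
1: · MOVLS
2: ✓ ADDLT  r3←0x75
3: ✓ CMP  NZCV=0011
4: ✓ MOVCS  r4←0x96
5: · MOVGE
6: ✓ MOVNE  r1←0x33
7: ✓ CMP  NZCV=0010
8: · MOVLT
9: ✓ ADDGT  r0←0xb5
10: · MOVVS

FIX = (r4, 0x96)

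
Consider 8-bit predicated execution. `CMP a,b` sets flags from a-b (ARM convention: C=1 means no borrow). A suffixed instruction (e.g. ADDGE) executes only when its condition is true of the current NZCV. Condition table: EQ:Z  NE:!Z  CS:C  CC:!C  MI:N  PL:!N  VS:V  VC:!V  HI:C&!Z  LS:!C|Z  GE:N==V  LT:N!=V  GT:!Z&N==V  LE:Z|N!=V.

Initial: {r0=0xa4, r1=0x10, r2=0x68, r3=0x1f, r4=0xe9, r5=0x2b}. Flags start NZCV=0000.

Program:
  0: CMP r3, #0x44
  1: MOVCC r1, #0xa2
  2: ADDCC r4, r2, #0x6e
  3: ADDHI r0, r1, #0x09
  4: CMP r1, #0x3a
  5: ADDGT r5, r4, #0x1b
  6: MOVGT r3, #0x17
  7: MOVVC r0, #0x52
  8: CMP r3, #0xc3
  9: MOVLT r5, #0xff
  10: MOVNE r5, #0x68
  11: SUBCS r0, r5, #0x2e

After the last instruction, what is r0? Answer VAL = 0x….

VAL = 0xa4

0: ✓ CMP  NZCV=1000
1: ✓ MOVCC  r1←0xa2
2: ✓ ADDCC  r4←0xd6
3: · ADDHI
4: ✓ CMP  NZCV=0011
5: · ADDGT
6: · MOVGT
7: · MOVVC
8: ✓ CMP  NZCV=0000
9: · MOVLT
10: ✓ MOVNE  r5←0x68
11: · SUBCS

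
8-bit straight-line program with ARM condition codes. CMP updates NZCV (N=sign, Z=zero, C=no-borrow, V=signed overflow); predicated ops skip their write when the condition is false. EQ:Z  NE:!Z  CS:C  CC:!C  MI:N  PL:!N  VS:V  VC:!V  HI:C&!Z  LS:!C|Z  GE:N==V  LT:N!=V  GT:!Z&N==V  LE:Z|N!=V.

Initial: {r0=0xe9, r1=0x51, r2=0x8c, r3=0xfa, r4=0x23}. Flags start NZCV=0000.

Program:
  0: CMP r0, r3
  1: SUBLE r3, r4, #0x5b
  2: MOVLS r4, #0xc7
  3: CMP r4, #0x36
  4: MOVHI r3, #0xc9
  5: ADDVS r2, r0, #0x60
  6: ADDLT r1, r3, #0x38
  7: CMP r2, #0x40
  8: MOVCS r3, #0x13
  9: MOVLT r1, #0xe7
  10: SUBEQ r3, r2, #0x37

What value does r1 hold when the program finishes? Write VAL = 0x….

0: ✓ CMP  NZCV=1000
1: ✓ SUBLE  r3←0xc8
2: ✓ MOVLS  r4←0xc7
3: ✓ CMP  NZCV=1010
4: ✓ MOVHI  r3←0xc9
5: · ADDVS
6: ✓ ADDLT  r1←0x01
7: ✓ CMP  NZCV=0011
8: ✓ MOVCS  r3←0x13
9: ✓ MOVLT  r1←0xe7
10: · SUBEQ

VAL = 0xe7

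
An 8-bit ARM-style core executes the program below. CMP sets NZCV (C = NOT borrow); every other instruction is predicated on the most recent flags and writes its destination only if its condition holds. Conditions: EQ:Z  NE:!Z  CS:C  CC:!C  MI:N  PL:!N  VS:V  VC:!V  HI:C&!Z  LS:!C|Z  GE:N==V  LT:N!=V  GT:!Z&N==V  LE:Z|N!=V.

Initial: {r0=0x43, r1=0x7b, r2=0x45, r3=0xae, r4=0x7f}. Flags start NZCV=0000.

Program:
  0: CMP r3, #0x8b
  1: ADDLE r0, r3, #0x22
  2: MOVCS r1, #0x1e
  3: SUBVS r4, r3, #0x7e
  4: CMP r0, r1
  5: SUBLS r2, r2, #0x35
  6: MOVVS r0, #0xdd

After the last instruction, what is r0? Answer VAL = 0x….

VAL = 0x43

[0] flags=0010 → (cmp)
[1] flags=0010 LE?F → skip
[2] flags=0010 CS?T → r1=0x1e
[3] flags=0010 VS?F → skip
[4] flags=0010 → (cmp)
[5] flags=0010 LS?F → skip
[6] flags=0010 VS?F → skip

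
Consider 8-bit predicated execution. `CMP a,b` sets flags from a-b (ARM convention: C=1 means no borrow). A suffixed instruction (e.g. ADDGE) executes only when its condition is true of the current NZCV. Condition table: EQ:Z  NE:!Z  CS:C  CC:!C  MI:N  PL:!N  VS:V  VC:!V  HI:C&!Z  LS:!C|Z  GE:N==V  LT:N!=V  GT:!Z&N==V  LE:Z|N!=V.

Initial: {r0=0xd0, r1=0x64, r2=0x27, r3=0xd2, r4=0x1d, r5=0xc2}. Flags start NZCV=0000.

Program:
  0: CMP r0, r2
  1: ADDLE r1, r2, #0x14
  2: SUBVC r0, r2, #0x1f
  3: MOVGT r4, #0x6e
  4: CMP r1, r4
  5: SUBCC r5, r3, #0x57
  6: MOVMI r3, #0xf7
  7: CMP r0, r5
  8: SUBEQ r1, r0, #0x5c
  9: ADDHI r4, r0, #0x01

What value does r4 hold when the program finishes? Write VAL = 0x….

[0] flags=1010 → (cmp)
[1] flags=1010 LE?T → r1=0x3b
[2] flags=1010 VC?T → r0=0x08
[3] flags=1010 GT?F → skip
[4] flags=0010 → (cmp)
[5] flags=0010 CC?F → skip
[6] flags=0010 MI?F → skip
[7] flags=0000 → (cmp)
[8] flags=0000 EQ?F → skip
[9] flags=0000 HI?F → skip

VAL = 0x1d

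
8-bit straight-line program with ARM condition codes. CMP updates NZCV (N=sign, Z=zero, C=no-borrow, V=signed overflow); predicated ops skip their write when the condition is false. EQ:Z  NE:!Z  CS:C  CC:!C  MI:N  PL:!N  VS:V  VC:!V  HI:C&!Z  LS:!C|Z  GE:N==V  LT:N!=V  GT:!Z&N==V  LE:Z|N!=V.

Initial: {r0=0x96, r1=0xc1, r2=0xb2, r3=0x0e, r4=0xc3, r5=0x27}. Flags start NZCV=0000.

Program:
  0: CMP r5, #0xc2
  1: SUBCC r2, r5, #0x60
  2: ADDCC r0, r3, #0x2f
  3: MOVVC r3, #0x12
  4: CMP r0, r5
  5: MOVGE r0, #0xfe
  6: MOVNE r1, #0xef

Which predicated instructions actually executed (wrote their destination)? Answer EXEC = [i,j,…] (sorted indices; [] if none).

EXEC = [1,2,3,5,6]

[0] flags=0000 → (cmp)
[1] flags=0000 CC?T → r2=0xc7
[2] flags=0000 CC?T → r0=0x3d
[3] flags=0000 VC?T → r3=0x12
[4] flags=0010 → (cmp)
[5] flags=0010 GE?T → r0=0xfe
[6] flags=0010 NE?T → r1=0xef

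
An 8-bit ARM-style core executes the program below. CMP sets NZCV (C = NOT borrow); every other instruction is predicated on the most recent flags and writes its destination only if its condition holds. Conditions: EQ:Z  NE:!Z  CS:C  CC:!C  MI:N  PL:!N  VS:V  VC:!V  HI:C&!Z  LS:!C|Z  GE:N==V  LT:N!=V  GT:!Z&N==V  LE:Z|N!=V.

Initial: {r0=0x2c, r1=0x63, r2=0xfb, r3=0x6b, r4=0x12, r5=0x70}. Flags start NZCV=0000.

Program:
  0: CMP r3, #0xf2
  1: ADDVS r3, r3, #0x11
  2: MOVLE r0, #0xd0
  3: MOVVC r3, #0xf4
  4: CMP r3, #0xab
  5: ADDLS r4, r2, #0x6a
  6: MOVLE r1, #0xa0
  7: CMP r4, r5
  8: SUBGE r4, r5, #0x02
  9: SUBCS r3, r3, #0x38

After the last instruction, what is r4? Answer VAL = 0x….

0: ✓ CMP  NZCV=0000
1: · ADDVS
2: · MOVLE
3: ✓ MOVVC  r3←0xf4
4: ✓ CMP  NZCV=0010
5: · ADDLS
6: · MOVLE
7: ✓ CMP  NZCV=1000
8: · SUBGE
9: · SUBCS

VAL = 0x12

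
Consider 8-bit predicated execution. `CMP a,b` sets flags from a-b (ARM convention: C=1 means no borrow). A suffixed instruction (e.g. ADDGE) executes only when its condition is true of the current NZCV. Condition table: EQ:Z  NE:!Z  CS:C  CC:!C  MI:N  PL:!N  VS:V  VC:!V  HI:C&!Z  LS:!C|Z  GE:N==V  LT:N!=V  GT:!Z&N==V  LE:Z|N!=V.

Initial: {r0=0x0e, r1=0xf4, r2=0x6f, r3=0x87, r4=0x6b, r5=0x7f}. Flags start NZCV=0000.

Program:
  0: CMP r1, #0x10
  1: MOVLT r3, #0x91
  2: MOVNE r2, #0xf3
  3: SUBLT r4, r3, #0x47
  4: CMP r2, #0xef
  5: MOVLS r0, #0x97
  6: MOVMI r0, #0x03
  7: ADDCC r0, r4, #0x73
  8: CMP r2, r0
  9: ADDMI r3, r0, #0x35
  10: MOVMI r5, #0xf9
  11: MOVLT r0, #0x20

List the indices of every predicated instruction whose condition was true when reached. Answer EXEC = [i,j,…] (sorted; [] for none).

0: ✓ CMP  NZCV=1010
1: ✓ MOVLT  r3←0x91
2: ✓ MOVNE  r2←0xf3
3: ✓ SUBLT  r4←0x4a
4: ✓ CMP  NZCV=0010
5: · MOVLS
6: · MOVMI
7: · ADDCC
8: ✓ CMP  NZCV=1010
9: ✓ ADDMI  r3←0x43
10: ✓ MOVMI  r5←0xf9
11: ✓ MOVLT  r0←0x20

EXEC = [1,2,3,9,10,11]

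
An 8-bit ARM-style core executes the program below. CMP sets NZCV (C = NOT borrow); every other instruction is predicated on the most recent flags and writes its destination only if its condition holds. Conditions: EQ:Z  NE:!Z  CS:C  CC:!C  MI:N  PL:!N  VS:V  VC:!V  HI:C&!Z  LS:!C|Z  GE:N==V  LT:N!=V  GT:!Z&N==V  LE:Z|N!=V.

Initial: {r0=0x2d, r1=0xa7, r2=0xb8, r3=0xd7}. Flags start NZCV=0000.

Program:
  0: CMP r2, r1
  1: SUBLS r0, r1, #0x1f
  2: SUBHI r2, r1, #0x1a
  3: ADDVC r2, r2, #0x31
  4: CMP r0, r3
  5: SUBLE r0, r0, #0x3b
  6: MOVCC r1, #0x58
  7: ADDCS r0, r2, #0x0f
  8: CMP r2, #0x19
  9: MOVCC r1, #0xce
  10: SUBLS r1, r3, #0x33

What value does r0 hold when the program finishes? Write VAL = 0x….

[0] flags=0010 → (cmp)
[1] flags=0010 LS?F → skip
[2] flags=0010 HI?T → r2=0x8d
[3] flags=0010 VC?T → r2=0xbe
[4] flags=0000 → (cmp)
[5] flags=0000 LE?F → skip
[6] flags=0000 CC?T → r1=0x58
[7] flags=0000 CS?F → skip
[8] flags=1010 → (cmp)
[9] flags=1010 CC?F → skip
[10] flags=1010 LS?F → skip

VAL = 0x2d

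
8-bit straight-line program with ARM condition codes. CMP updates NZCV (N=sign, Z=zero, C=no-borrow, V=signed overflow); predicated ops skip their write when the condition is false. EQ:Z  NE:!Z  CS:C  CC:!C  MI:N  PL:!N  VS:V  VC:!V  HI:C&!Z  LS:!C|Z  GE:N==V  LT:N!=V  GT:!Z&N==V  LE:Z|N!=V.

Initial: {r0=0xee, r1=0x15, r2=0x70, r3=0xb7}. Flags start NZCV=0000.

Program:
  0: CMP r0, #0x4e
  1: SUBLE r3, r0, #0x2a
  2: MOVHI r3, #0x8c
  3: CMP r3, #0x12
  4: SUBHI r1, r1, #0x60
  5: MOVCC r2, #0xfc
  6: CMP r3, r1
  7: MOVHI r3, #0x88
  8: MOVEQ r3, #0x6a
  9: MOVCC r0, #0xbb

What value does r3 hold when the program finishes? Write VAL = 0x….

[0] flags=1010 → (cmp)
[1] flags=1010 LE?T → r3=0xc4
[2] flags=1010 HI?T → r3=0x8c
[3] flags=0011 → (cmp)
[4] flags=0011 HI?T → r1=0xb5
[5] flags=0011 CC?F → skip
[6] flags=1000 → (cmp)
[7] flags=1000 HI?F → skip
[8] flags=1000 EQ?F → skip
[9] flags=1000 CC?T → r0=0xbb

VAL = 0x8c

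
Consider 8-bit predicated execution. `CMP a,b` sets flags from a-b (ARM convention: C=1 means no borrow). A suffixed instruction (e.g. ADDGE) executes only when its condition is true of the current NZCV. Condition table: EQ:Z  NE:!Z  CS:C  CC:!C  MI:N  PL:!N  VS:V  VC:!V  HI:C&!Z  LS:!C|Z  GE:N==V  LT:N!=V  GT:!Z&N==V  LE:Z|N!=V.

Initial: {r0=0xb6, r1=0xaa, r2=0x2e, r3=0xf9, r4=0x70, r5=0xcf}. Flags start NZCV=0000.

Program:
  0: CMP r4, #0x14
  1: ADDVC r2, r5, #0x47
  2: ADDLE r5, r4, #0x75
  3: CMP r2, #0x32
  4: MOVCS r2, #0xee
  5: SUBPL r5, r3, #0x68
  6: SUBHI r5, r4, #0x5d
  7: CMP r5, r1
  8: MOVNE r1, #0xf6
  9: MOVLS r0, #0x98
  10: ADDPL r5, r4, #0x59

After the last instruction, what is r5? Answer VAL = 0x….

0: ✓ CMP  NZCV=0010
1: ✓ ADDVC  r2←0x16
2: · ADDLE
3: ✓ CMP  NZCV=1000
4: · MOVCS
5: · SUBPL
6: · SUBHI
7: ✓ CMP  NZCV=0010
8: ✓ MOVNE  r1←0xf6
9: · MOVLS
10: ✓ ADDPL  r5←0xc9

VAL = 0xc9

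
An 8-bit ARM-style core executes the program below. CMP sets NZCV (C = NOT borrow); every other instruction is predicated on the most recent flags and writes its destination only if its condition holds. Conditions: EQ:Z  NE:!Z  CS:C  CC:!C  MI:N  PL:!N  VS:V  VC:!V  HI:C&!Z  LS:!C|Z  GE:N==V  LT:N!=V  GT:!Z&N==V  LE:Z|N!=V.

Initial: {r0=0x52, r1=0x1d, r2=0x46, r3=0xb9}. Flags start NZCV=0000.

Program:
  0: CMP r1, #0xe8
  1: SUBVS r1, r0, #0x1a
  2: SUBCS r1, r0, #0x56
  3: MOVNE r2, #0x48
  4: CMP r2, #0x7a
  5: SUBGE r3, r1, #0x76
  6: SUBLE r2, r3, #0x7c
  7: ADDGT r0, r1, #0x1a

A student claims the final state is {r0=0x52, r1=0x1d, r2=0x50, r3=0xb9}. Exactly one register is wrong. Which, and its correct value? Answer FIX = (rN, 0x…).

FIX = (r2, 0x3d)

0: ✓ CMP  NZCV=0000
1: · SUBVS
2: · SUBCS
3: ✓ MOVNE  r2←0x48
4: ✓ CMP  NZCV=1000
5: · SUBGE
6: ✓ SUBLE  r2←0x3d
7: · ADDGT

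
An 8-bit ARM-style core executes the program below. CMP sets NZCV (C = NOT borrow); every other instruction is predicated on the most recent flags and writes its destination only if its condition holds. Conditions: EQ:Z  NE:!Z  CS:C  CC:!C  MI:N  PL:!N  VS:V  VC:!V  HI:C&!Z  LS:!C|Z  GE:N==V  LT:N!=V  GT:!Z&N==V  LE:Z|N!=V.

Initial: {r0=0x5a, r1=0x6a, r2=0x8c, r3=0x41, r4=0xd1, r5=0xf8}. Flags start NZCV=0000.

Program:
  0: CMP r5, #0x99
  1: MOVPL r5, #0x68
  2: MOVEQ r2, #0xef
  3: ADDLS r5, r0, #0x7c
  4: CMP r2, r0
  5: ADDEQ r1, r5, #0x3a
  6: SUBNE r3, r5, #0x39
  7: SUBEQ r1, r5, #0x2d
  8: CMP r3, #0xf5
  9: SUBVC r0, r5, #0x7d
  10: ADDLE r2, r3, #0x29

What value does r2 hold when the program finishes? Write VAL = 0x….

[0] flags=0010 → (cmp)
[1] flags=0010 PL?T → r5=0x68
[2] flags=0010 EQ?F → skip
[3] flags=0010 LS?F → skip
[4] flags=0011 → (cmp)
[5] flags=0011 EQ?F → skip
[6] flags=0011 NE?T → r3=0x2f
[7] flags=0011 EQ?F → skip
[8] flags=0000 → (cmp)
[9] flags=0000 VC?T → r0=0xeb
[10] flags=0000 LE?F → skip

VAL = 0x8c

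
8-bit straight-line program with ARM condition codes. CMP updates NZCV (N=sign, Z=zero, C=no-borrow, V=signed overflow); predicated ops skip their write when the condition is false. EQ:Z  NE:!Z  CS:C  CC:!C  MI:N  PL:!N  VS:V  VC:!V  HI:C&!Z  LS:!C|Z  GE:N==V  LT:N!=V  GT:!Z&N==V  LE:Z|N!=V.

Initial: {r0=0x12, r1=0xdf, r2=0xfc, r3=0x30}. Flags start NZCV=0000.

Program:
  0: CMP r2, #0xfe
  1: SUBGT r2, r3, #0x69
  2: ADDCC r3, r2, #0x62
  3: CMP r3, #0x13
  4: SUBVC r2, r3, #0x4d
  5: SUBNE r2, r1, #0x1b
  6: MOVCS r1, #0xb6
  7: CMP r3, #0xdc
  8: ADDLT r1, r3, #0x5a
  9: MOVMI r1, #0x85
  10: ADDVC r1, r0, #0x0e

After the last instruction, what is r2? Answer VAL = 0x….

0: ✓ CMP  NZCV=1000
1: · SUBGT
2: ✓ ADDCC  r3←0x5e
3: ✓ CMP  NZCV=0010
4: ✓ SUBVC  r2←0x11
5: ✓ SUBNE  r2←0xc4
6: ✓ MOVCS  r1←0xb6
7: ✓ CMP  NZCV=1001
8: · ADDLT
9: ✓ MOVMI  r1←0x85
10: · ADDVC

VAL = 0xc4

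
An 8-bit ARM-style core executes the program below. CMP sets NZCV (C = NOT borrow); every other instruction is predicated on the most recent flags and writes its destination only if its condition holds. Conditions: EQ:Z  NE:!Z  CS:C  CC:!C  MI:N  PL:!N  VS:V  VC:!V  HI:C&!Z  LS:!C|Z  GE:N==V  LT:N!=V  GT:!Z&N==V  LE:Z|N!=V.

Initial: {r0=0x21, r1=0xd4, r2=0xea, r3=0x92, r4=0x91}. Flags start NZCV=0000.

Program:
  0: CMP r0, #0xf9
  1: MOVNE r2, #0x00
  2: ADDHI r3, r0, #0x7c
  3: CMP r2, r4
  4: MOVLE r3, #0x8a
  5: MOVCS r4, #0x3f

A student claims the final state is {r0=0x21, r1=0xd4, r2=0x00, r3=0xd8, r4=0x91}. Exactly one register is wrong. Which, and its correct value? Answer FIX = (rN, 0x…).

FIX = (r3, 0x92)

[0] flags=0000 → (cmp)
[1] flags=0000 NE?T → r2=0x00
[2] flags=0000 HI?F → skip
[3] flags=0000 → (cmp)
[4] flags=0000 LE?F → skip
[5] flags=0000 CS?F → skip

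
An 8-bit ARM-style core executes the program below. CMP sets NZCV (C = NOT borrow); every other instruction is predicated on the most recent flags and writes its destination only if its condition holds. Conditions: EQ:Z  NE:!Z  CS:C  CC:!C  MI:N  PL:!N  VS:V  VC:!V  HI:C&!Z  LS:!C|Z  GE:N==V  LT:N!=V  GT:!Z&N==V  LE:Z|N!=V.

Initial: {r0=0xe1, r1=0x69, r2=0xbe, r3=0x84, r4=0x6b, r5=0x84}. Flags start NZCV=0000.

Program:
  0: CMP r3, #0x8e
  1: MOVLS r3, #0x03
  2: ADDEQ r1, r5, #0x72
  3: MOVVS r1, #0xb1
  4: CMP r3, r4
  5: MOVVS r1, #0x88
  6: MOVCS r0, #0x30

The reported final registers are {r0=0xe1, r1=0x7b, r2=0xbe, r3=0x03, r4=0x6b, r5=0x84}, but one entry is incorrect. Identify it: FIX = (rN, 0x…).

0: ✓ CMP  NZCV=1000
1: ✓ MOVLS  r3←0x03
2: · ADDEQ
3: · MOVVS
4: ✓ CMP  NZCV=1000
5: · MOVVS
6: · MOVCS

FIX = (r1, 0x69)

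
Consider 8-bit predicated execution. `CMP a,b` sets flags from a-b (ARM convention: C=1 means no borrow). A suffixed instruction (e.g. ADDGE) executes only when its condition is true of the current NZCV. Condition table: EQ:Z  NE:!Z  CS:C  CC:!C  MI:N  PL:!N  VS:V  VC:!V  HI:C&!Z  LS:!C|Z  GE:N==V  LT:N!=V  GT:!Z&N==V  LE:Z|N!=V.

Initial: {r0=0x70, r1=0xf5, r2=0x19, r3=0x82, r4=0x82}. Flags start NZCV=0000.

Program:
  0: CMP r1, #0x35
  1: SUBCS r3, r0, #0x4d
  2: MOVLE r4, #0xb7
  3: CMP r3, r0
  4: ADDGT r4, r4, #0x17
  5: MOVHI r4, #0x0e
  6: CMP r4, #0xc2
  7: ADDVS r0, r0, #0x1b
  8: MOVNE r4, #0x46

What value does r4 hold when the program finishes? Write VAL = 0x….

VAL = 0x46

0: ✓ CMP  NZCV=1010
1: ✓ SUBCS  r3←0x23
2: ✓ MOVLE  r4←0xb7
3: ✓ CMP  NZCV=1000
4: · ADDGT
5: · MOVHI
6: ✓ CMP  NZCV=1000
7: · ADDVS
8: ✓ MOVNE  r4←0x46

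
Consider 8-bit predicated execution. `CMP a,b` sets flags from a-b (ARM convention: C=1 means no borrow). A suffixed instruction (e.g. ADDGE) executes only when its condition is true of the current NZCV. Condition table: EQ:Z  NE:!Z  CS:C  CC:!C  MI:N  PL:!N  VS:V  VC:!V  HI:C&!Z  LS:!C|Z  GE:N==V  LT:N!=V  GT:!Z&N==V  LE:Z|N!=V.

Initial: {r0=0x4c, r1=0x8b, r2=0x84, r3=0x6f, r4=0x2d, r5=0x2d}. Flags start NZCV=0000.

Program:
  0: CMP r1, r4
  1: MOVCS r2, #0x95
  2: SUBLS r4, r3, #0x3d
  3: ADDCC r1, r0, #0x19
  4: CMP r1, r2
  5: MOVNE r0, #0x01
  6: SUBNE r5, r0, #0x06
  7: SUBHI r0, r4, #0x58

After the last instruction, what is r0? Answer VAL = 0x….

[0] flags=0011 → (cmp)
[1] flags=0011 CS?T → r2=0x95
[2] flags=0011 LS?F → skip
[3] flags=0011 CC?F → skip
[4] flags=1000 → (cmp)
[5] flags=1000 NE?T → r0=0x01
[6] flags=1000 NE?T → r5=0xfb
[7] flags=1000 HI?F → skip

VAL = 0x01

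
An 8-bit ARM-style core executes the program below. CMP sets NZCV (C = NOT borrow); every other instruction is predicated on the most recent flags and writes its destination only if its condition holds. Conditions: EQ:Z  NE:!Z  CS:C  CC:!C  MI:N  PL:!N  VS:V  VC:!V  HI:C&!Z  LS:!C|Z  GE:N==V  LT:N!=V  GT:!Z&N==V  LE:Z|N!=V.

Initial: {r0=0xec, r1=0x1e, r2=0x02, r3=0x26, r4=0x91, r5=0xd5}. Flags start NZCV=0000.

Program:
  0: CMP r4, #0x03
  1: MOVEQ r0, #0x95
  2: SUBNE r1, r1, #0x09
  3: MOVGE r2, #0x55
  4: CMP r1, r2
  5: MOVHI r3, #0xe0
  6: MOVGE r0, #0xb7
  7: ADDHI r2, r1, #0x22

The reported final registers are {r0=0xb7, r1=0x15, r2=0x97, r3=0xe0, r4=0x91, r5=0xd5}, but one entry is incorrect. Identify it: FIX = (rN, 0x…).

FIX = (r2, 0x37)

0: ✓ CMP  NZCV=1010
1: · MOVEQ
2: ✓ SUBNE  r1←0x15
3: · MOVGE
4: ✓ CMP  NZCV=0010
5: ✓ MOVHI  r3←0xe0
6: ✓ MOVGE  r0←0xb7
7: ✓ ADDHI  r2←0x37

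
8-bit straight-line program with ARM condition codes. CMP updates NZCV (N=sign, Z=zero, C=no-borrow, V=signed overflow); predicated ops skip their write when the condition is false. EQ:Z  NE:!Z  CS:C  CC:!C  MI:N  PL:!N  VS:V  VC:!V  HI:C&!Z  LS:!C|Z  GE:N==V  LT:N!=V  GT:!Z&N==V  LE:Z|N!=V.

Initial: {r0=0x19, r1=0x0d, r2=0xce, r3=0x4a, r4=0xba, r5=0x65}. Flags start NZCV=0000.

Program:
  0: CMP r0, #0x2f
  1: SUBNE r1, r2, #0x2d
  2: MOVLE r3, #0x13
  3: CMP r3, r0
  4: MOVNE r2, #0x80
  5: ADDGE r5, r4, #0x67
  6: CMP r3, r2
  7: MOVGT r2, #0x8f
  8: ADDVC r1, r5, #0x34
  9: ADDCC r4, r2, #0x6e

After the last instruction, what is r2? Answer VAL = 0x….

[0] flags=1000 → (cmp)
[1] flags=1000 NE?T → r1=0xa1
[2] flags=1000 LE?T → r3=0x13
[3] flags=1000 → (cmp)
[4] flags=1000 NE?T → r2=0x80
[5] flags=1000 GE?F → skip
[6] flags=1001 → (cmp)
[7] flags=1001 GT?T → r2=0x8f
[8] flags=1001 VC?F → skip
[9] flags=1001 CC?T → r4=0xfd

VAL = 0x8f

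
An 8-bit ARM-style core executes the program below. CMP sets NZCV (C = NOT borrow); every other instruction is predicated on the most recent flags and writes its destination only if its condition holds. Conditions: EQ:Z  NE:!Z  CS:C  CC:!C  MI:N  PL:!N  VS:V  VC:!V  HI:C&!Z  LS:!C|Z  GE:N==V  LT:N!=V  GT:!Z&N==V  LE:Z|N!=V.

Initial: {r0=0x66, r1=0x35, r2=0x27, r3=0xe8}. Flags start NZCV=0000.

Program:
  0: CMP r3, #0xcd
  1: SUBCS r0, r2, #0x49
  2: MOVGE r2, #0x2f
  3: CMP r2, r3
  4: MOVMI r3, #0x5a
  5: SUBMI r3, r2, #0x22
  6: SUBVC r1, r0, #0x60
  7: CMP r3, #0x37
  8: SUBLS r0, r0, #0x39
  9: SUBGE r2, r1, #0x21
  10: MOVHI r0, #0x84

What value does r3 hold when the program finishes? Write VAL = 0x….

[0] flags=0010 → (cmp)
[1] flags=0010 CS?T → r0=0xde
[2] flags=0010 GE?T → r2=0x2f
[3] flags=0000 → (cmp)
[4] flags=0000 MI?F → skip
[5] flags=0000 MI?F → skip
[6] flags=0000 VC?T → r1=0x7e
[7] flags=1010 → (cmp)
[8] flags=1010 LS?F → skip
[9] flags=1010 GE?F → skip
[10] flags=1010 HI?T → r0=0x84

VAL = 0xe8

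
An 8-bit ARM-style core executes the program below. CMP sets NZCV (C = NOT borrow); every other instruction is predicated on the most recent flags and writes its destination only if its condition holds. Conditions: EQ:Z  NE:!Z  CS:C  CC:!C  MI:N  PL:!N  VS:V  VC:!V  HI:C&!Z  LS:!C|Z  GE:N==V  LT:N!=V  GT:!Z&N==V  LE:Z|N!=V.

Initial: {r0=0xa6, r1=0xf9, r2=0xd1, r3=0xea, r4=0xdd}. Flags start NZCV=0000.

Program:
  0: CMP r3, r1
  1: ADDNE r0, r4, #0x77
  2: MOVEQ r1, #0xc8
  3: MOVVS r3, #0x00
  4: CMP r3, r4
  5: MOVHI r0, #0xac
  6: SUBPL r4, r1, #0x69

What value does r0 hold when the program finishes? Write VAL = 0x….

0: ✓ CMP  NZCV=1000
1: ✓ ADDNE  r0←0x54
2: · MOVEQ
3: · MOVVS
4: ✓ CMP  NZCV=0010
5: ✓ MOVHI  r0←0xac
6: ✓ SUBPL  r4←0x90

VAL = 0xac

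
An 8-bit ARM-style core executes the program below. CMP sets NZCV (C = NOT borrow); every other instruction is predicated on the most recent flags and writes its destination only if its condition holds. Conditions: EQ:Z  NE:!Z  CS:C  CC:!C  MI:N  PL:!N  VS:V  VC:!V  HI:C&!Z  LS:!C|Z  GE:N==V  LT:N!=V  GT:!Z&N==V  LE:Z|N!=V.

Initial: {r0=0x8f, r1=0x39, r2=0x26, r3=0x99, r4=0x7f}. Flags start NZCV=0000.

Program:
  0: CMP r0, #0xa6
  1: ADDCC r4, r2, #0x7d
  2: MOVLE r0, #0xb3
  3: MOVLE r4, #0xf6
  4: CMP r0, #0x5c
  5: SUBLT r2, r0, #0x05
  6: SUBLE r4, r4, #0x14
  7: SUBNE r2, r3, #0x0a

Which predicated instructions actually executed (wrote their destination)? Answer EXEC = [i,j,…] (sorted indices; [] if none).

0: ✓ CMP  NZCV=1000
1: ✓ ADDCC  r4←0xa3
2: ✓ MOVLE  r0←0xb3
3: ✓ MOVLE  r4←0xf6
4: ✓ CMP  NZCV=0011
5: ✓ SUBLT  r2←0xae
6: ✓ SUBLE  r4←0xe2
7: ✓ SUBNE  r2←0x8f

EXEC = [1,2,3,5,6,7]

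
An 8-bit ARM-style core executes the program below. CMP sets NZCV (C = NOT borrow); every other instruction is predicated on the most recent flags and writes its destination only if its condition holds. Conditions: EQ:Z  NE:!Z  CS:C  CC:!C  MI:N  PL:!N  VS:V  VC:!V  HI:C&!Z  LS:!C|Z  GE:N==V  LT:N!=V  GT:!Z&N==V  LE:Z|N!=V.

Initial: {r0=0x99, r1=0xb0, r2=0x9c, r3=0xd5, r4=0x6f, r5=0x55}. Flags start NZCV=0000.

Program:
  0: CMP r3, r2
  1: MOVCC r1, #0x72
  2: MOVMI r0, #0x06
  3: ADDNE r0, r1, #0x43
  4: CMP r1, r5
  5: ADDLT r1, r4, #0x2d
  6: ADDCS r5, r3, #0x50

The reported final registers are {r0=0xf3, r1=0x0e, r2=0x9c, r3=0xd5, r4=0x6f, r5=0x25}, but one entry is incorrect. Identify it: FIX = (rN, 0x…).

0: ✓ CMP  NZCV=0010
1: · MOVCC
2: · MOVMI
3: ✓ ADDNE  r0←0xf3
4: ✓ CMP  NZCV=0011
5: ✓ ADDLT  r1←0x9c
6: ✓ ADDCS  r5←0x25

FIX = (r1, 0x9c)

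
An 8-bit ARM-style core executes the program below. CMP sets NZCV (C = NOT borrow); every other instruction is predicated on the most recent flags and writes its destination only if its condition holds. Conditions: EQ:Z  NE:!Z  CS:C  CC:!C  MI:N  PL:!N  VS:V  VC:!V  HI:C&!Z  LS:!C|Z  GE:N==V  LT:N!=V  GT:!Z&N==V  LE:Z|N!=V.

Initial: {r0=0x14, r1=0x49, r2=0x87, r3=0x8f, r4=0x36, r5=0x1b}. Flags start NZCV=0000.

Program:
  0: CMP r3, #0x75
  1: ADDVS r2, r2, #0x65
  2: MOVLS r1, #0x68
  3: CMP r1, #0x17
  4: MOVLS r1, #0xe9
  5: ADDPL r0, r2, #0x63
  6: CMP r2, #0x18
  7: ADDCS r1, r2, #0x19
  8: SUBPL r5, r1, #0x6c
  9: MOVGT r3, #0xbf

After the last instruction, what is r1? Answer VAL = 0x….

0: ✓ CMP  NZCV=0011
1: ✓ ADDVS  r2←0xec
2: · MOVLS
3: ✓ CMP  NZCV=0010
4: · MOVLS
5: ✓ ADDPL  r0←0x4f
6: ✓ CMP  NZCV=1010
7: ✓ ADDCS  r1←0x05
8: · SUBPL
9: · MOVGT

VAL = 0x05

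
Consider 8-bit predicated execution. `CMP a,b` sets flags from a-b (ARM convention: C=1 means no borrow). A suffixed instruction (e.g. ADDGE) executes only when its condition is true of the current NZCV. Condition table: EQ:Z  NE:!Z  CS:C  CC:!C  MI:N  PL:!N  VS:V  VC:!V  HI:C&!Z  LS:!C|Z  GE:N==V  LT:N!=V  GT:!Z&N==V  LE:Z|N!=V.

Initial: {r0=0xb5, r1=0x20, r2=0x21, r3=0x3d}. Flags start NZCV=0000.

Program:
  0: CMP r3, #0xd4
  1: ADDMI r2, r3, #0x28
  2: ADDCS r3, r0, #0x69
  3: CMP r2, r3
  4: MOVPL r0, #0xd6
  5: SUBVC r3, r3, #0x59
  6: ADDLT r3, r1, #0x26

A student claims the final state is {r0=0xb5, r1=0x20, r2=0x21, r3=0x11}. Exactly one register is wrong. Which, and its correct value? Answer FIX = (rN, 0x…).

FIX = (r3, 0x46)

[0] flags=0000 → (cmp)
[1] flags=0000 MI?F → skip
[2] flags=0000 CS?F → skip
[3] flags=1000 → (cmp)
[4] flags=1000 PL?F → skip
[5] flags=1000 VC?T → r3=0xe4
[6] flags=1000 LT?T → r3=0x46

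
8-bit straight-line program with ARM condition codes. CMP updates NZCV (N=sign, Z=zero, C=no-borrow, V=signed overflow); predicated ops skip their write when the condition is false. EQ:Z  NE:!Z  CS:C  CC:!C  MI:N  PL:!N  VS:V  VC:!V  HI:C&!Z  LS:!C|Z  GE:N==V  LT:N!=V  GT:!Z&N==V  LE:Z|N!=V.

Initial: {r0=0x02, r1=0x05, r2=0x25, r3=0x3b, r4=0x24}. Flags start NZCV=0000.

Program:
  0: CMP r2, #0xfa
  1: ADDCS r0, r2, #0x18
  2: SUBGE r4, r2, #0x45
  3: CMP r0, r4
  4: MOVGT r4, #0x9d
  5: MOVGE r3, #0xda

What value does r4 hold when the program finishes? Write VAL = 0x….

VAL = 0x9d

[0] flags=0000 → (cmp)
[1] flags=0000 CS?F → skip
[2] flags=0000 GE?T → r4=0xe0
[3] flags=0000 → (cmp)
[4] flags=0000 GT?T → r4=0x9d
[5] flags=0000 GE?T → r3=0xda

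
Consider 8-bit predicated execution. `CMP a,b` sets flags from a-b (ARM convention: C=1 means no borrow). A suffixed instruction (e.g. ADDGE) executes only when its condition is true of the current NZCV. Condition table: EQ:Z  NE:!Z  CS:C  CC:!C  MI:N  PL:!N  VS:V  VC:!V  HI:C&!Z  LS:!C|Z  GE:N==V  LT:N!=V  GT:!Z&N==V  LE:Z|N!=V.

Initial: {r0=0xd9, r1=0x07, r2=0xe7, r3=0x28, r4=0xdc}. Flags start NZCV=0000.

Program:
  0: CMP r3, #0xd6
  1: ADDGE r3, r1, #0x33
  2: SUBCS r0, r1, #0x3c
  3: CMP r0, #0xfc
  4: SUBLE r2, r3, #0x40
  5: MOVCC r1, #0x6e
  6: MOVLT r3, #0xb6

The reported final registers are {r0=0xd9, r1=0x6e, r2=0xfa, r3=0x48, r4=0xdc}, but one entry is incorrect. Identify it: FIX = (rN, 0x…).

FIX = (r3, 0xb6)

0: ✓ CMP  NZCV=0000
1: ✓ ADDGE  r3←0x3a
2: · SUBCS
3: ✓ CMP  NZCV=1000
4: ✓ SUBLE  r2←0xfa
5: ✓ MOVCC  r1←0x6e
6: ✓ MOVLT  r3←0xb6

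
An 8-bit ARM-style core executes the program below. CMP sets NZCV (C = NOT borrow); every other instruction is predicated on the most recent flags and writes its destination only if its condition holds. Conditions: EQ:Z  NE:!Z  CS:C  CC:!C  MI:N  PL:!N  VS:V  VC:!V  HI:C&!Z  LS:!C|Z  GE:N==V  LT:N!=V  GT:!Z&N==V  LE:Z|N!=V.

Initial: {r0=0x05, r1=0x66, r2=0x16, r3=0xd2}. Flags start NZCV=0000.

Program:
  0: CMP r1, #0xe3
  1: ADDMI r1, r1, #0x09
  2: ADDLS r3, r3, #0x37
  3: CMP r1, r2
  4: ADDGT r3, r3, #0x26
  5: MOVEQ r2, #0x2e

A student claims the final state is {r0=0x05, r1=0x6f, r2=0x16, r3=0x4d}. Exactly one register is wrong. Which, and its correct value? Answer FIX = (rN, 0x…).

FIX = (r3, 0x2f)

0: ✓ CMP  NZCV=1001
1: ✓ ADDMI  r1←0x6f
2: ✓ ADDLS  r3←0x09
3: ✓ CMP  NZCV=0010
4: ✓ ADDGT  r3←0x2f
5: · MOVEQ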